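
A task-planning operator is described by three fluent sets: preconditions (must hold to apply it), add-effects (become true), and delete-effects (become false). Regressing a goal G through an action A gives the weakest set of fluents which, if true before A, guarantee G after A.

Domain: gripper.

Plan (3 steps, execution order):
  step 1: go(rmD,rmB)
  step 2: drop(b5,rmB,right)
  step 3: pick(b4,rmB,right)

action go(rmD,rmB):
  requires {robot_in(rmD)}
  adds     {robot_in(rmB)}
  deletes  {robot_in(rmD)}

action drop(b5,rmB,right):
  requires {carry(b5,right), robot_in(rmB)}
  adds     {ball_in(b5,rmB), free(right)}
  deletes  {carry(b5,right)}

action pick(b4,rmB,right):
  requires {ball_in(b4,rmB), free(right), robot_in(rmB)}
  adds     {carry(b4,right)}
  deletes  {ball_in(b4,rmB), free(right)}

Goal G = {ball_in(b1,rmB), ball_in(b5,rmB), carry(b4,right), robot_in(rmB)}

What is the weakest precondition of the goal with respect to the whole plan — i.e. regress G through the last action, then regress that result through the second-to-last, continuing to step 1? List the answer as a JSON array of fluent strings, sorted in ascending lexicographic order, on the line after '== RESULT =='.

Work backward from the goal:
  through step 3 (pick(b4,rmB,right)): drop {carry(b4,right)}, keep {ball_in(b1,rmB), ball_in(b5,rmB), robot_in(rmB)}, require {ball_in(b4,rmB), free(right), robot_in(rmB)}
    → {ball_in(b1,rmB), ball_in(b4,rmB), ball_in(b5,rmB), free(right), robot_in(rmB)}
  through step 2 (drop(b5,rmB,right)): drop {ball_in(b5,rmB), free(right)}, keep {ball_in(b1,rmB), ball_in(b4,rmB), robot_in(rmB)}, require {carry(b5,right), robot_in(rmB)}
    → {ball_in(b1,rmB), ball_in(b4,rmB), carry(b5,right), robot_in(rmB)}
  through step 1 (go(rmD,rmB)): drop {robot_in(rmB)}, keep {ball_in(b1,rmB), ball_in(b4,rmB), carry(b5,right)}, require {robot_in(rmD)}
    → {ball_in(b1,rmB), ball_in(b4,rmB), carry(b5,right), robot_in(rmD)}

== RESULT ==
["ball_in(b1,rmB)", "ball_in(b4,rmB)", "carry(b5,right)", "robot_in(rmD)"]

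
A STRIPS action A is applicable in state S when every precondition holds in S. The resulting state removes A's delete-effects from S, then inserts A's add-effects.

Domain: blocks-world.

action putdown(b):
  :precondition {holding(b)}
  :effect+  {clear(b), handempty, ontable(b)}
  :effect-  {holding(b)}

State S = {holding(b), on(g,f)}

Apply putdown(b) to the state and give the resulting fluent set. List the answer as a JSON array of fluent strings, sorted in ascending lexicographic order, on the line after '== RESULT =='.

Compute (S \ del) ∪ add:
  pre ⊆ S: {holding(b)} ⊆ S  — applicable
  S \ del = {on(g,f)}
  ∪ add   = {clear(b), handempty, on(g,f), ontable(b)}

== RESULT ==
["clear(b)", "handempty", "on(g,f)", "ontable(b)"]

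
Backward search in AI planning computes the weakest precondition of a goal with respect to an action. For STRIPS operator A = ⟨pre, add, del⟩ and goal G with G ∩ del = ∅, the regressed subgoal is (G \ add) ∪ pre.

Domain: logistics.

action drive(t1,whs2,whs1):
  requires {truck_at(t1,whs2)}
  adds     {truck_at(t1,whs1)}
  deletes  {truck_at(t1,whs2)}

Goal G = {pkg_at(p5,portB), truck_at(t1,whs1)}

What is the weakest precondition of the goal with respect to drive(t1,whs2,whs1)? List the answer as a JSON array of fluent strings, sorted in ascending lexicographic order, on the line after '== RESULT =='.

Compute (G \ add) ∪ pre:
  G ∩ del = {}  (empty — regression defined)
  G \ add = {pkg_at(p5,portB), truck_at(t1,whs1)} \ {truck_at(t1,whs1)} = {pkg_at(p5,portB)}
  ∪ pre   = {pkg_at(p5,portB)} ∪ {truck_at(t1,whs2)}
          = {pkg_at(p5,portB), truck_at(t1,whs2)}

== RESULT ==
["pkg_at(p5,portB)", "truck_at(t1,whs2)"]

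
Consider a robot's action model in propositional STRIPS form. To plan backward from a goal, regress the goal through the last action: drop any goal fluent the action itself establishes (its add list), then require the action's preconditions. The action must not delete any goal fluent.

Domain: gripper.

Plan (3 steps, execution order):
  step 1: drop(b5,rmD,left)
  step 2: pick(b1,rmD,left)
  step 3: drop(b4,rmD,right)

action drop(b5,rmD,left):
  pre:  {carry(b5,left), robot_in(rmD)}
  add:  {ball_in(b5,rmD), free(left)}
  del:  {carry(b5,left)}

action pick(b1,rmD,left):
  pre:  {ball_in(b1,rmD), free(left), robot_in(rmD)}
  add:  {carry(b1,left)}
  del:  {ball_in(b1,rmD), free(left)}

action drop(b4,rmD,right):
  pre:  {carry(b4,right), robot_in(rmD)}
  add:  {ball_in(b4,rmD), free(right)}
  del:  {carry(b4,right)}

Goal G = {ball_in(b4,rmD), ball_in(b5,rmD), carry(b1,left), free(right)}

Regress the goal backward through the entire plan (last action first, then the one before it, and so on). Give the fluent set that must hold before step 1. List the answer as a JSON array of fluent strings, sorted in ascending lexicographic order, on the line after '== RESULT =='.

Regress step by step:
  through step 3 (drop(b4,rmD,right)): drop {ball_in(b4,rmD), free(right)}, keep {ball_in(b5,rmD), carry(b1,left)}, require {carry(b4,right), robot_in(rmD)}
    → {ball_in(b5,rmD), carry(b1,left), carry(b4,right), robot_in(rmD)}
  through step 2 (pick(b1,rmD,left)): drop {carry(b1,left)}, keep {ball_in(b5,rmD), carry(b4,right), robot_in(rmD)}, require {ball_in(b1,rmD), free(left), robot_in(rmD)}
    → {ball_in(b1,rmD), ball_in(b5,rmD), carry(b4,right), free(left), robot_in(rmD)}
  through step 1 (drop(b5,rmD,left)): drop {ball_in(b5,rmD), free(left)}, keep {ball_in(b1,rmD), carry(b4,right), robot_in(rmD)}, require {carry(b5,left), robot_in(rmD)}
    → {ball_in(b1,rmD), carry(b4,right), carry(b5,left), robot_in(rmD)}

== RESULT ==
["ball_in(b1,rmD)", "carry(b4,right)", "carry(b5,left)", "robot_in(rmD)"]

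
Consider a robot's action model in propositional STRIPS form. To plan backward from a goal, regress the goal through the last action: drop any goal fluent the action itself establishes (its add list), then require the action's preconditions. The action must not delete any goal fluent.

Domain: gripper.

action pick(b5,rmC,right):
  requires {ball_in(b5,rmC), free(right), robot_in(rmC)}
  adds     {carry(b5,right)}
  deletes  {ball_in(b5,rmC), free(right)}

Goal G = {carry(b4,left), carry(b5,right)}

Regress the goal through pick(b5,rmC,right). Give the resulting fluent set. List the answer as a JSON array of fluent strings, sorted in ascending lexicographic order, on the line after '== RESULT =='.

Regress:
  G ∩ del = {}  (empty — regression defined)
  G \ add = {carry(b4,left), carry(b5,right)} \ {carry(b5,right)} = {carry(b4,left)}
  ∪ pre   = {carry(b4,left)} ∪ {ball_in(b5,rmC), free(right), robot_in(rmC)}
          = {ball_in(b5,rmC), carry(b4,left), free(right), robot_in(rmC)}

== RESULT ==
["ball_in(b5,rmC)", "carry(b4,left)", "free(right)", "robot_in(rmC)"]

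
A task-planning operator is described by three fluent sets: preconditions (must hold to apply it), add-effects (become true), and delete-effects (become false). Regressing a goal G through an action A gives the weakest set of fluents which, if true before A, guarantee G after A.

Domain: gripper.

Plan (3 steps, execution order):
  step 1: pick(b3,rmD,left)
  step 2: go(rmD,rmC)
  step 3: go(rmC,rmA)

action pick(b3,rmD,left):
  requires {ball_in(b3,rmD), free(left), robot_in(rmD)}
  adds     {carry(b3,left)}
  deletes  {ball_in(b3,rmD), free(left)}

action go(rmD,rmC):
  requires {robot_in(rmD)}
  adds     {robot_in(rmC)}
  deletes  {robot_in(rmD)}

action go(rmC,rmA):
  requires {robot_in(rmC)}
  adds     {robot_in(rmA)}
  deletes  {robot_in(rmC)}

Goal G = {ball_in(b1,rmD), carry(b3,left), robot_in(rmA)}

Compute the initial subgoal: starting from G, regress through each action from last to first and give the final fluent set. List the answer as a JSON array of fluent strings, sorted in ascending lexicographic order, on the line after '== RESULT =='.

Regress step by step:
  through step 3 (go(rmC,rmA)): drop {robot_in(rmA)}, keep {ball_in(b1,rmD), carry(b3,left)}, require {robot_in(rmC)}
    → {ball_in(b1,rmD), carry(b3,left), robot_in(rmC)}
  through step 2 (go(rmD,rmC)): drop {robot_in(rmC)}, keep {ball_in(b1,rmD), carry(b3,left)}, require {robot_in(rmD)}
    → {ball_in(b1,rmD), carry(b3,left), robot_in(rmD)}
  through step 1 (pick(b3,rmD,left)): drop {carry(b3,left)}, keep {ball_in(b1,rmD), robot_in(rmD)}, require {ball_in(b3,rmD), free(left), robot_in(rmD)}
    → {ball_in(b1,rmD), ball_in(b3,rmD), free(left), robot_in(rmD)}

== RESULT ==
["ball_in(b1,rmD)", "ball_in(b3,rmD)", "free(left)", "robot_in(rmD)"]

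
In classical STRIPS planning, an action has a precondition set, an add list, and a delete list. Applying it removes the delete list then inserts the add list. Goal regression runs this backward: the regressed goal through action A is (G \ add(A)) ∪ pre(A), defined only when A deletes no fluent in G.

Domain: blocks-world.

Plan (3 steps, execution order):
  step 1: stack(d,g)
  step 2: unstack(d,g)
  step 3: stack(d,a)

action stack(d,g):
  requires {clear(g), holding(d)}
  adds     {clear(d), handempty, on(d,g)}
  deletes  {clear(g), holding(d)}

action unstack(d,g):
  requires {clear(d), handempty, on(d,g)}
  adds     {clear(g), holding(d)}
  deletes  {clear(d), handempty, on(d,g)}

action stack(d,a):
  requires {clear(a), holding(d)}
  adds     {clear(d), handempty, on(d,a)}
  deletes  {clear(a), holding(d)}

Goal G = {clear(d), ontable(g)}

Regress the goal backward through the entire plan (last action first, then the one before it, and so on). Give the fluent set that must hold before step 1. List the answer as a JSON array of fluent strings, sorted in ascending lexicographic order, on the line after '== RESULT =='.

Work backward from the goal:
  through step 3 (stack(d,a)): drop {clear(d)}, keep {ontable(g)}, require {clear(a), holding(d)}
    → {clear(a), holding(d), ontable(g)}
  through step 2 (unstack(d,g)): drop {holding(d)}, keep {clear(a), ontable(g)}, require {clear(d), handempty, on(d,g)}
    → {clear(a), clear(d), handempty, on(d,g), ontable(g)}
  through step 1 (stack(d,g)): drop {clear(d), handempty, on(d,g)}, keep {clear(a), ontable(g)}, require {clear(g), holding(d)}
    → {clear(a), clear(g), holding(d), ontable(g)}

== RESULT ==
["clear(a)", "clear(g)", "holding(d)", "ontable(g)"]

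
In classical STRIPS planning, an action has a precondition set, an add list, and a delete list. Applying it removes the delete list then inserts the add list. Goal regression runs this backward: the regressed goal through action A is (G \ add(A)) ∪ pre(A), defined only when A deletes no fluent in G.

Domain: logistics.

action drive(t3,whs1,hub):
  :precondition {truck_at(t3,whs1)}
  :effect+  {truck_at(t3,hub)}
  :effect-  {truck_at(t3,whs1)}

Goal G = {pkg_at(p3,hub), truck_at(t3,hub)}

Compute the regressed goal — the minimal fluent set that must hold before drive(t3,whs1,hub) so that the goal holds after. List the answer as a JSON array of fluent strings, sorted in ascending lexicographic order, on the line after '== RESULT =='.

Regress:
  G ∩ del = {}  (empty — regression defined)
  G \ add = {pkg_at(p3,hub), truck_at(t3,hub)} \ {truck_at(t3,hub)} = {pkg_at(p3,hub)}
  ∪ pre   = {pkg_at(p3,hub)} ∪ {truck_at(t3,whs1)}
          = {pkg_at(p3,hub), truck_at(t3,whs1)}

== RESULT ==
["pkg_at(p3,hub)", "truck_at(t3,whs1)"]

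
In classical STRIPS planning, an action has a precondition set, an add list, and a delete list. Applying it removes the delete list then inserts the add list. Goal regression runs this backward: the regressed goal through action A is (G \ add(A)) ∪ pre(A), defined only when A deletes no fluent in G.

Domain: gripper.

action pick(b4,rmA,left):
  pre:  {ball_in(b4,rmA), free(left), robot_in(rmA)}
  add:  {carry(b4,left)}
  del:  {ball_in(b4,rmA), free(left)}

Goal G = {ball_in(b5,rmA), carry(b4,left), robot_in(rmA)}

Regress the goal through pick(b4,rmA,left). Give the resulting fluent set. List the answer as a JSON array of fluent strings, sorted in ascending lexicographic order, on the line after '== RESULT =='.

Regress:
  G ∩ del = {}  (empty — regression defined)
  G \ add = {ball_in(b5,rmA), carry(b4,left), robot_in(rmA)} \ {carry(b4,left)} = {ball_in(b5,rmA), robot_in(rmA)}
  ∪ pre   = {ball_in(b5,rmA), robot_in(rmA)} ∪ {ball_in(b4,rmA), free(left), robot_in(rmA)}
          = {ball_in(b4,rmA), ball_in(b5,rmA), free(left), robot_in(rmA)}

== RESULT ==
["ball_in(b4,rmA)", "ball_in(b5,rmA)", "free(left)", "robot_in(rmA)"]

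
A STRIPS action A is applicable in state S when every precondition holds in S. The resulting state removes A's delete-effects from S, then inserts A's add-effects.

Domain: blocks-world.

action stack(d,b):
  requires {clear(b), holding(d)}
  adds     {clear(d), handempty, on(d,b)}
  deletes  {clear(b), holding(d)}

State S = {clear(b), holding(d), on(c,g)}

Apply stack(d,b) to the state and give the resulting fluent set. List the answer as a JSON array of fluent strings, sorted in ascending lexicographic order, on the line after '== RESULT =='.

Compute (S \ del) ∪ add:
  pre ⊆ S: {clear(b), holding(d)} ⊆ S  — applicable
  S \ del = {on(c,g)}
  ∪ add   = {clear(d), handempty, on(c,g), on(d,b)}

== RESULT ==
["clear(d)", "handempty", "on(c,g)", "on(d,b)"]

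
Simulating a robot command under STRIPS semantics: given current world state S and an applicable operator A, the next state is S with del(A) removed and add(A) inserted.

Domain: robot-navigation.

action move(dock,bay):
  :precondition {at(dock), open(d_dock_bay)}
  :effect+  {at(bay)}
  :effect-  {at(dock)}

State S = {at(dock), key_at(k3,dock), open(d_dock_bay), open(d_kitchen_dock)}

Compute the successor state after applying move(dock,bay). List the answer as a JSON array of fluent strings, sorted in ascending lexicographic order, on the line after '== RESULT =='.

Progress:
  pre ⊆ S: {at(dock), open(d_dock_bay)} ⊆ S  — applicable
  S \ del = {key_at(k3,dock), open(d_dock_bay), open(d_kitchen_dock)}
  ∪ add   = {at(bay), key_at(k3,dock), open(d_dock_bay), open(d_kitchen_dock)}

== RESULT ==
["at(bay)", "key_at(k3,dock)", "open(d_dock_bay)", "open(d_kitchen_dock)"]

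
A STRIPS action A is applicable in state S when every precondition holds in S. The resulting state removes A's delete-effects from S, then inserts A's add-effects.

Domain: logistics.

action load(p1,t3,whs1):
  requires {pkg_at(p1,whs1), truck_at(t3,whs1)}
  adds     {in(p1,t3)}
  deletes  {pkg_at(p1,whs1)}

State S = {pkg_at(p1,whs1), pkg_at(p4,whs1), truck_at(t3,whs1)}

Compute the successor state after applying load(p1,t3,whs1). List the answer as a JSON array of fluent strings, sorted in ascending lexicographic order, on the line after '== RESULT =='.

Compute (S \ del) ∪ add:
  pre ⊆ S: {pkg_at(p1,whs1), truck_at(t3,whs1)} ⊆ S  — applicable
  S \ del = {pkg_at(p4,whs1), truck_at(t3,whs1)}
  ∪ add   = {in(p1,t3), pkg_at(p4,whs1), truck_at(t3,whs1)}

== RESULT ==
["in(p1,t3)", "pkg_at(p4,whs1)", "truck_at(t3,whs1)"]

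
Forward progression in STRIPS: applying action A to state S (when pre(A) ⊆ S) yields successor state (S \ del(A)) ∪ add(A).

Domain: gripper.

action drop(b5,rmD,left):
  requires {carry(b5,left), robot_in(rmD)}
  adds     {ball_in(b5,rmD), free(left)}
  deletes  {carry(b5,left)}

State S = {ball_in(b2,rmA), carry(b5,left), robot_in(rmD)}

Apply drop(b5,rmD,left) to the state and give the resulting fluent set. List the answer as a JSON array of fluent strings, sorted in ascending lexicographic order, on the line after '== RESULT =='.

Progress:
  pre ⊆ S: {carry(b5,left), robot_in(rmD)} ⊆ S  — applicable
  S \ del = {ball_in(b2,rmA), robot_in(rmD)}
  ∪ add   = {ball_in(b2,rmA), ball_in(b5,rmD), free(left), robot_in(rmD)}

== RESULT ==
["ball_in(b2,rmA)", "ball_in(b5,rmD)", "free(left)", "robot_in(rmD)"]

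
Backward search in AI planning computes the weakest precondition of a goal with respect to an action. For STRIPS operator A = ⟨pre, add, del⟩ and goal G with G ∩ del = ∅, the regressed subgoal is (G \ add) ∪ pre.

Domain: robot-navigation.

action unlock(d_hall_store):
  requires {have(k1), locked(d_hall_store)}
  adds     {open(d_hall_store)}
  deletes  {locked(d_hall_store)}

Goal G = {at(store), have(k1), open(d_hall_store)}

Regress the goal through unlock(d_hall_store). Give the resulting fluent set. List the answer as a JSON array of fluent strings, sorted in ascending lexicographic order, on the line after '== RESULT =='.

Regress:
  G ∩ del = {}  (empty — regression defined)
  G \ add = {at(store), have(k1), open(d_hall_store)} \ {open(d_hall_store)} = {at(store), have(k1)}
  ∪ pre   = {at(store), have(k1)} ∪ {have(k1), locked(d_hall_store)}
          = {at(store), have(k1), locked(d_hall_store)}

== RESULT ==
["at(store)", "have(k1)", "locked(d_hall_store)"]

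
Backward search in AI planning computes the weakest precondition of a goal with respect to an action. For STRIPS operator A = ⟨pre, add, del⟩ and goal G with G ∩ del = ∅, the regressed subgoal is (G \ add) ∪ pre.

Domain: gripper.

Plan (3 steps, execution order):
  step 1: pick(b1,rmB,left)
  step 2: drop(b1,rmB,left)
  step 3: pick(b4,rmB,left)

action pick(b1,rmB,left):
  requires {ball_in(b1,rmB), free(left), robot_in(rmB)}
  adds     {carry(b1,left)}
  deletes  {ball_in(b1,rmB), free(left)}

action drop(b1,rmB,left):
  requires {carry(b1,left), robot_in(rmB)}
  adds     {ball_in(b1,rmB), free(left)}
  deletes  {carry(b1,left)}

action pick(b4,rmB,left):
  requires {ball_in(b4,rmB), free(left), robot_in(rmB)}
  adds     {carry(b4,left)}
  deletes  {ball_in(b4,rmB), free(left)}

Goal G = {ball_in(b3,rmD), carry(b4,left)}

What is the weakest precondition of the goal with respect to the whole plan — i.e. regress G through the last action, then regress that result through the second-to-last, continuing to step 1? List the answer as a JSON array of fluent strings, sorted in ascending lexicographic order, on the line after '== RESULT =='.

Work backward from the goal:
  through step 3 (pick(b4,rmB,left)): drop {carry(b4,left)}, keep {ball_in(b3,rmD)}, require {ball_in(b4,rmB), free(left), robot_in(rmB)}
    → {ball_in(b3,rmD), ball_in(b4,rmB), free(left), robot_in(rmB)}
  through step 2 (drop(b1,rmB,left)): drop {free(left)}, keep {ball_in(b3,rmD), ball_in(b4,rmB), robot_in(rmB)}, require {carry(b1,left), robot_in(rmB)}
    → {ball_in(b3,rmD), ball_in(b4,rmB), carry(b1,left), robot_in(rmB)}
  through step 1 (pick(b1,rmB,left)): drop {carry(b1,left)}, keep {ball_in(b3,rmD), ball_in(b4,rmB), robot_in(rmB)}, require {ball_in(b1,rmB), free(left), robot_in(rmB)}
    → {ball_in(b1,rmB), ball_in(b3,rmD), ball_in(b4,rmB), free(left), robot_in(rmB)}

== RESULT ==
["ball_in(b1,rmB)", "ball_in(b3,rmD)", "ball_in(b4,rmB)", "free(left)", "robot_in(rmB)"]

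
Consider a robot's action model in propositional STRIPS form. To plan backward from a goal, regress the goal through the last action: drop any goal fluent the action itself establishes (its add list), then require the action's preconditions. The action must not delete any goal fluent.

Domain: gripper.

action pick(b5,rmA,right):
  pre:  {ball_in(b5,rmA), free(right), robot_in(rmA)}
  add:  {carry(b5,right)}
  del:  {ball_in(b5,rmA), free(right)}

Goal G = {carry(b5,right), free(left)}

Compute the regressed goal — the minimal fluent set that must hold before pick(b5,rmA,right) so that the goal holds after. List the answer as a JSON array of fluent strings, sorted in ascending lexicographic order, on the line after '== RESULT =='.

Regress:
  G ∩ del = {}  (empty — regression defined)
  G \ add = {carry(b5,right), free(left)} \ {carry(b5,right)} = {free(left)}
  ∪ pre   = {free(left)} ∪ {ball_in(b5,rmA), free(right), robot_in(rmA)}
          = {ball_in(b5,rmA), free(left), free(right), robot_in(rmA)}

== RESULT ==
["ball_in(b5,rmA)", "free(left)", "free(right)", "robot_in(rmA)"]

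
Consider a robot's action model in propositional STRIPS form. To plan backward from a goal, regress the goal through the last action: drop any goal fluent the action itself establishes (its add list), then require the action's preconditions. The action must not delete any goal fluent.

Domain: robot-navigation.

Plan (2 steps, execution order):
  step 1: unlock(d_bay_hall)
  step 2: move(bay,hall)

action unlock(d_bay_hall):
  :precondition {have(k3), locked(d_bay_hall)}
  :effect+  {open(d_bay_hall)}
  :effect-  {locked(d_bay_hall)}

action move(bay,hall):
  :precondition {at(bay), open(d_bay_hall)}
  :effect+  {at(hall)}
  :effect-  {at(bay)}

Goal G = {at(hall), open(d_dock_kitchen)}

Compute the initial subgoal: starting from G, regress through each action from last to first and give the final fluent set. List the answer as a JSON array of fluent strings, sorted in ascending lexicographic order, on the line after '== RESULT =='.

Work backward from the goal:
  through step 2 (move(bay,hall)): drop {at(hall)}, keep {open(d_dock_kitchen)}, require {at(bay), open(d_bay_hall)}
    → {at(bay), open(d_bay_hall), open(d_dock_kitchen)}
  through step 1 (unlock(d_bay_hall)): drop {open(d_bay_hall)}, keep {at(bay), open(d_dock_kitchen)}, require {have(k3), locked(d_bay_hall)}
    → {at(bay), have(k3), locked(d_bay_hall), open(d_dock_kitchen)}

== RESULT ==
["at(bay)", "have(k3)", "locked(d_bay_hall)", "open(d_dock_kitchen)"]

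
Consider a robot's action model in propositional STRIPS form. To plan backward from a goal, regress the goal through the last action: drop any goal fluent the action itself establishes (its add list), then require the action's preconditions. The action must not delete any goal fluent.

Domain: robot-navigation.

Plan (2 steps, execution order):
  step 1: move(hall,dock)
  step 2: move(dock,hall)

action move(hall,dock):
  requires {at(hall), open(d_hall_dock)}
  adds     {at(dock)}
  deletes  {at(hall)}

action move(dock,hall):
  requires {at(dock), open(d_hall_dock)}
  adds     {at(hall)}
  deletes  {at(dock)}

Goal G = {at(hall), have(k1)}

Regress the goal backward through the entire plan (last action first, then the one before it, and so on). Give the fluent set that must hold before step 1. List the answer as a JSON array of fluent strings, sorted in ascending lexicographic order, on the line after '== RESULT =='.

Regress step by step:
  through step 2 (move(dock,hall)): drop {at(hall)}, keep {have(k1)}, require {at(dock), open(d_hall_dock)}
    → {at(dock), have(k1), open(d_hall_dock)}
  through step 1 (move(hall,dock)): drop {at(dock)}, keep {have(k1), open(d_hall_dock)}, require {at(hall), open(d_hall_dock)}
    → {at(hall), have(k1), open(d_hall_dock)}

== RESULT ==
["at(hall)", "have(k1)", "open(d_hall_dock)"]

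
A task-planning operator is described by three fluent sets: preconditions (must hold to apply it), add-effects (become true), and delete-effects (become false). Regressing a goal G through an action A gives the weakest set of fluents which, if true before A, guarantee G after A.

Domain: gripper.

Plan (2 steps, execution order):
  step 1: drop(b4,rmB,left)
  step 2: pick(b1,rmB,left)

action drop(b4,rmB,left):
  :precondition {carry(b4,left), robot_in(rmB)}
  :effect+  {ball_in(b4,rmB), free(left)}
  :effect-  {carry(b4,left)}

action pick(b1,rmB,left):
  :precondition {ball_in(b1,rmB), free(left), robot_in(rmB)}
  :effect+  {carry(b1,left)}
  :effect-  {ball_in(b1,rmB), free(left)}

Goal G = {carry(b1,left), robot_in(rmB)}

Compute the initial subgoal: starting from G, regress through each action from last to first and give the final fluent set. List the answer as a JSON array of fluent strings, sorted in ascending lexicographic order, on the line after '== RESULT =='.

Work backward from the goal:
  through step 2 (pick(b1,rmB,left)): drop {carry(b1,left)}, keep {robot_in(rmB)}, require {ball_in(b1,rmB), free(left), robot_in(rmB)}
    → {ball_in(b1,rmB), free(left), robot_in(rmB)}
  through step 1 (drop(b4,rmB,left)): drop {free(left)}, keep {ball_in(b1,rmB), robot_in(rmB)}, require {carry(b4,left), robot_in(rmB)}
    → {ball_in(b1,rmB), carry(b4,left), robot_in(rmB)}

== RESULT ==
["ball_in(b1,rmB)", "carry(b4,left)", "robot_in(rmB)"]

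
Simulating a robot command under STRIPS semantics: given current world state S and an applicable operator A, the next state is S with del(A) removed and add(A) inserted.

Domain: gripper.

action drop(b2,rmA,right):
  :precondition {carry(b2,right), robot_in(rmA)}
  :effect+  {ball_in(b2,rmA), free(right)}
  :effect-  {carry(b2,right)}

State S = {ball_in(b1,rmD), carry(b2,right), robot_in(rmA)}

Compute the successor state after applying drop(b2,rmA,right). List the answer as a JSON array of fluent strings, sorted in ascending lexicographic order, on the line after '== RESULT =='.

Compute (S \ del) ∪ add:
  pre ⊆ S: {carry(b2,right), robot_in(rmA)} ⊆ S  — applicable
  S \ del = {ball_in(b1,rmD), robot_in(rmA)}
  ∪ add   = {ball_in(b1,rmD), ball_in(b2,rmA), free(right), robot_in(rmA)}

== RESULT ==
["ball_in(b1,rmD)", "ball_in(b2,rmA)", "free(right)", "robot_in(rmA)"]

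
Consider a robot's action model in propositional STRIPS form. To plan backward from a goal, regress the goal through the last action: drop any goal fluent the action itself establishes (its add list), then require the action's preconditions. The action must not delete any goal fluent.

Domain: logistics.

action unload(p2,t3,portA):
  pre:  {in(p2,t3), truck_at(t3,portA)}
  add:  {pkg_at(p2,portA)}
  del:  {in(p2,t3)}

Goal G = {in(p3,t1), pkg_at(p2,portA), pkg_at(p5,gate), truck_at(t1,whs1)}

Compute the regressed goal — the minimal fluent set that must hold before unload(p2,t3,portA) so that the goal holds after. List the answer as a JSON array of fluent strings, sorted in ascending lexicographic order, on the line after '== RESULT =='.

Compute (G \ add) ∪ pre:
  G ∩ del = {}  (empty — regression defined)
  G \ add = {in(p3,t1), pkg_at(p2,portA), pkg_at(p5,gate), truck_at(t1,whs1)} \ {pkg_at(p2,portA)} = {in(p3,t1), pkg_at(p5,gate), truck_at(t1,whs1)}
  ∪ pre   = {in(p3,t1), pkg_at(p5,gate), truck_at(t1,whs1)} ∪ {in(p2,t3), truck_at(t3,portA)}
          = {in(p2,t3), in(p3,t1), pkg_at(p5,gate), truck_at(t1,whs1), truck_at(t3,portA)}

== RESULT ==
["in(p2,t3)", "in(p3,t1)", "pkg_at(p5,gate)", "truck_at(t1,whs1)", "truck_at(t3,portA)"]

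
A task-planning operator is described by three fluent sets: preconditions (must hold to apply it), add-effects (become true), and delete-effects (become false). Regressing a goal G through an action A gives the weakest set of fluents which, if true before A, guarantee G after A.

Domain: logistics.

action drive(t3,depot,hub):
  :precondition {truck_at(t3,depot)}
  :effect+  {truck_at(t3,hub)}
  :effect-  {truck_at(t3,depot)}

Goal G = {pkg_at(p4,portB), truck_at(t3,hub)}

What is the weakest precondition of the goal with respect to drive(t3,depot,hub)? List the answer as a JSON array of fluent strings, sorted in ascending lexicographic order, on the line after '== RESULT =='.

Compute (G \ add) ∪ pre:
  G ∩ del = {}  (empty — regression defined)
  G \ add = {pkg_at(p4,portB), truck_at(t3,hub)} \ {truck_at(t3,hub)} = {pkg_at(p4,portB)}
  ∪ pre   = {pkg_at(p4,portB)} ∪ {truck_at(t3,depot)}
          = {pkg_at(p4,portB), truck_at(t3,depot)}

== RESULT ==
["pkg_at(p4,portB)", "truck_at(t3,depot)"]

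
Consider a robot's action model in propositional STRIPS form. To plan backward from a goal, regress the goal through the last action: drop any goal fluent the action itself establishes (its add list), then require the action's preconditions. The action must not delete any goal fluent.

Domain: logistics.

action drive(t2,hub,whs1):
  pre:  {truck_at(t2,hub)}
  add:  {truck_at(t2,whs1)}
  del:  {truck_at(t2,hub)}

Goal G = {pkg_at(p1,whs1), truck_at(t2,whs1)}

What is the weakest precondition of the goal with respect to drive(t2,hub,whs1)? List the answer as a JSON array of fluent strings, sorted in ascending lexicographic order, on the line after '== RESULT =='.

Regress:
  G ∩ del = {}  (empty — regression defined)
  G \ add = {pkg_at(p1,whs1), truck_at(t2,whs1)} \ {truck_at(t2,whs1)} = {pkg_at(p1,whs1)}
  ∪ pre   = {pkg_at(p1,whs1)} ∪ {truck_at(t2,hub)}
          = {pkg_at(p1,whs1), truck_at(t2,hub)}

== RESULT ==
["pkg_at(p1,whs1)", "truck_at(t2,hub)"]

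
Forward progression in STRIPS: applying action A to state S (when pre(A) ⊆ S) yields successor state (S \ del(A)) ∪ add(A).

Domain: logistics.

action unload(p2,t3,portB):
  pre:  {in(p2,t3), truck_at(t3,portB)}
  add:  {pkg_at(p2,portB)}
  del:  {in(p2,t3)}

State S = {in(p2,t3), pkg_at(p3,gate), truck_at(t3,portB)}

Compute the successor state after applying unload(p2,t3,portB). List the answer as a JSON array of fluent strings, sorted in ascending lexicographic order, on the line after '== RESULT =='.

Progress:
  pre ⊆ S: {in(p2,t3), truck_at(t3,portB)} ⊆ S  — applicable
  S \ del = {pkg_at(p3,gate), truck_at(t3,portB)}
  ∪ add   = {pkg_at(p2,portB), pkg_at(p3,gate), truck_at(t3,portB)}

== RESULT ==
["pkg_at(p2,portB)", "pkg_at(p3,gate)", "truck_at(t3,portB)"]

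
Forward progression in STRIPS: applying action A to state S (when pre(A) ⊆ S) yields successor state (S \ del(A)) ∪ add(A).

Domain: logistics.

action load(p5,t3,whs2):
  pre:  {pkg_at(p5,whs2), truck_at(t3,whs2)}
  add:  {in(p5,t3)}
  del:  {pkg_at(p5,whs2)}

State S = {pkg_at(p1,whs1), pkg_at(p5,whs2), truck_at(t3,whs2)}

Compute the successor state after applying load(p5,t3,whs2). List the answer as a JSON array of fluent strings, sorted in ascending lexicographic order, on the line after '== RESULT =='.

Progress:
  pre ⊆ S: {pkg_at(p5,whs2), truck_at(t3,whs2)} ⊆ S  — applicable
  S \ del = {pkg_at(p1,whs1), truck_at(t3,whs2)}
  ∪ add   = {in(p5,t3), pkg_at(p1,whs1), truck_at(t3,whs2)}

== RESULT ==
["in(p5,t3)", "pkg_at(p1,whs1)", "truck_at(t3,whs2)"]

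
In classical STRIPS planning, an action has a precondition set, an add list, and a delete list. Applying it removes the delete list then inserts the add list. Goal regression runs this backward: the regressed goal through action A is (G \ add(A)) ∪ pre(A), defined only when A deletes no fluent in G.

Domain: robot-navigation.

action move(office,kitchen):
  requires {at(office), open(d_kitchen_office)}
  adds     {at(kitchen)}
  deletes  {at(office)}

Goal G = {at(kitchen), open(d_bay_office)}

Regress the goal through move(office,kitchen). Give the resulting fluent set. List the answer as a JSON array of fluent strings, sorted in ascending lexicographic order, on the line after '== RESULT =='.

Compute (G \ add) ∪ pre:
  G ∩ del = {}  (empty — regression defined)
  G \ add = {at(kitchen), open(d_bay_office)} \ {at(kitchen)} = {open(d_bay_office)}
  ∪ pre   = {open(d_bay_office)} ∪ {at(office), open(d_kitchen_office)}
          = {at(office), open(d_bay_office), open(d_kitchen_office)}

== RESULT ==
["at(office)", "open(d_bay_office)", "open(d_kitchen_office)"]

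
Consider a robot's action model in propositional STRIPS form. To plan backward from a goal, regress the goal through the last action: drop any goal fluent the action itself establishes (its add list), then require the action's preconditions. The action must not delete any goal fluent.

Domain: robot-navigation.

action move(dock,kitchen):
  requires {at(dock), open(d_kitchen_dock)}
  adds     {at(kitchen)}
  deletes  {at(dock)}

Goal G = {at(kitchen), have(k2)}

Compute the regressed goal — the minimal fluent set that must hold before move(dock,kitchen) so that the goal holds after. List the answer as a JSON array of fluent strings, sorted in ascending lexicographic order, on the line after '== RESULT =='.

Compute (G \ add) ∪ pre:
  G ∩ del = {}  (empty — regression defined)
  G \ add = {at(kitchen), have(k2)} \ {at(kitchen)} = {have(k2)}
  ∪ pre   = {have(k2)} ∪ {at(dock), open(d_kitchen_dock)}
          = {at(dock), have(k2), open(d_kitchen_dock)}

== RESULT ==
["at(dock)", "have(k2)", "open(d_kitchen_dock)"]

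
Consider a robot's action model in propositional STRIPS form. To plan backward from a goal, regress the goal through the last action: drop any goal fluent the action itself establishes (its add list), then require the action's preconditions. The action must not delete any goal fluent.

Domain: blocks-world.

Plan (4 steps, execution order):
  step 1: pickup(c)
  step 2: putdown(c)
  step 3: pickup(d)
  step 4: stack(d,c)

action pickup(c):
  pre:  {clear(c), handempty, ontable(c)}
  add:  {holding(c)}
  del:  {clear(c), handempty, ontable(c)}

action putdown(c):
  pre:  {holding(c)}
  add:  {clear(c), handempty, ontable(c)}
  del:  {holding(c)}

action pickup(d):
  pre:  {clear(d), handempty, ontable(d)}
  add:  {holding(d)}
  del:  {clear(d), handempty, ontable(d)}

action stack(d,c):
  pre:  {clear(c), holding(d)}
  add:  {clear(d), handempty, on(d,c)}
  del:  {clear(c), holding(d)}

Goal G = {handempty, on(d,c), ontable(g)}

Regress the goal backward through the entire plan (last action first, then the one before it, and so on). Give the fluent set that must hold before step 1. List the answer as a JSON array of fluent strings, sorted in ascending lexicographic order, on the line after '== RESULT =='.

Work backward from the goal:
  through step 4 (stack(d,c)): drop {handempty, on(d,c)}, keep {ontable(g)}, require {clear(c), holding(d)}
    → {clear(c), holding(d), ontable(g)}
  through step 3 (pickup(d)): drop {holding(d)}, keep {clear(c), ontable(g)}, require {clear(d), handempty, ontable(d)}
    → {clear(c), clear(d), handempty, ontable(d), ontable(g)}
  through step 2 (putdown(c)): drop {clear(c), handempty}, keep {clear(d), ontable(d), ontable(g)}, require {holding(c)}
    → {clear(d), holding(c), ontable(d), ontable(g)}
  through step 1 (pickup(c)): drop {holding(c)}, keep {clear(d), ontable(d), ontable(g)}, require {clear(c), handempty, ontable(c)}
    → {clear(c), clear(d), handempty, ontable(c), ontable(d), ontable(g)}

== RESULT ==
["clear(c)", "clear(d)", "handempty", "ontable(c)", "ontable(d)", "ontable(g)"]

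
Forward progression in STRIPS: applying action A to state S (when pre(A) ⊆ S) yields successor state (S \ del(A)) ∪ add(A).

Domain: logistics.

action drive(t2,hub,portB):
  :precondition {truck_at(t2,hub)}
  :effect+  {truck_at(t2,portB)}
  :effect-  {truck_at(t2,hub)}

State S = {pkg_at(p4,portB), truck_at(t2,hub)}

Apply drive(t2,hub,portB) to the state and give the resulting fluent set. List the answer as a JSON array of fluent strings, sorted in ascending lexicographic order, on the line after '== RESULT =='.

Progress:
  pre ⊆ S: {truck_at(t2,hub)} ⊆ S  — applicable
  S \ del = {pkg_at(p4,portB)}
  ∪ add   = {pkg_at(p4,portB), truck_at(t2,portB)}

== RESULT ==
["pkg_at(p4,portB)", "truck_at(t2,portB)"]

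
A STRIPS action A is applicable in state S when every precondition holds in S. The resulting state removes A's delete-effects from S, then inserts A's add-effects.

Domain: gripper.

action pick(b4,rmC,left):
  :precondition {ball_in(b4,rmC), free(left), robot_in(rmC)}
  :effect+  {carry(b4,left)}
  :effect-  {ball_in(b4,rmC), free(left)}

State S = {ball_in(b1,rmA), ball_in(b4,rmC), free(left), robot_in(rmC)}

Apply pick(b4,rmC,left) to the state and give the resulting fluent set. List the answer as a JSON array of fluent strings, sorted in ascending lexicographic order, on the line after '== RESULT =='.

Progress:
  pre ⊆ S: {ball_in(b4,rmC), free(left), robot_in(rmC)} ⊆ S  — applicable
  S \ del = {ball_in(b1,rmA), robot_in(rmC)}
  ∪ add   = {ball_in(b1,rmA), carry(b4,left), robot_in(rmC)}

== RESULT ==
["ball_in(b1,rmA)", "carry(b4,left)", "robot_in(rmC)"]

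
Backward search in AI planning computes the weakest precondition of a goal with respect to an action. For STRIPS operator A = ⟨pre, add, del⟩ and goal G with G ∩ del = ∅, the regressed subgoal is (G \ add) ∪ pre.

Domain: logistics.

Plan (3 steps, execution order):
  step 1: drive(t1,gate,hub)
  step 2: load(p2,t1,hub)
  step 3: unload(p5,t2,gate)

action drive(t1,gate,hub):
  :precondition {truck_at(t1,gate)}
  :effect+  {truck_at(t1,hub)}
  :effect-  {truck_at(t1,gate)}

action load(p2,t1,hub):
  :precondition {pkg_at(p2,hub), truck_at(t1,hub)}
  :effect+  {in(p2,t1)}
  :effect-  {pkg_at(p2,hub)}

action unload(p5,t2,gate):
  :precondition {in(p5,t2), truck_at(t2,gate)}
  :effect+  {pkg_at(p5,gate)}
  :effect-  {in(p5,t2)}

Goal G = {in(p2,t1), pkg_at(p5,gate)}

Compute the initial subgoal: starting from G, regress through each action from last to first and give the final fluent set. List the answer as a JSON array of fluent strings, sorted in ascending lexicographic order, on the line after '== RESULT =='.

Work backward from the goal:
  through step 3 (unload(p5,t2,gate)): drop {pkg_at(p5,gate)}, keep {in(p2,t1)}, require {in(p5,t2), truck_at(t2,gate)}
    → {in(p2,t1), in(p5,t2), truck_at(t2,gate)}
  through step 2 (load(p2,t1,hub)): drop {in(p2,t1)}, keep {in(p5,t2), truck_at(t2,gate)}, require {pkg_at(p2,hub), truck_at(t1,hub)}
    → {in(p5,t2), pkg_at(p2,hub), truck_at(t1,hub), truck_at(t2,gate)}
  through step 1 (drive(t1,gate,hub)): drop {truck_at(t1,hub)}, keep {in(p5,t2), pkg_at(p2,hub), truck_at(t2,gate)}, require {truck_at(t1,gate)}
    → {in(p5,t2), pkg_at(p2,hub), truck_at(t1,gate), truck_at(t2,gate)}

== RESULT ==
["in(p5,t2)", "pkg_at(p2,hub)", "truck_at(t1,gate)", "truck_at(t2,gate)"]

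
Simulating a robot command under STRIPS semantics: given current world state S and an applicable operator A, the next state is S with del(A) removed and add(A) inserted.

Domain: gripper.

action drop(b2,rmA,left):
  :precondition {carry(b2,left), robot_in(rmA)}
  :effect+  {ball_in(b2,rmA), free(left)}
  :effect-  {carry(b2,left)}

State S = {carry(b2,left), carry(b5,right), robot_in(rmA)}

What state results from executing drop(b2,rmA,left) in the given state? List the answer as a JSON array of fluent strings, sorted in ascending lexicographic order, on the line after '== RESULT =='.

Compute (S \ del) ∪ add:
  pre ⊆ S: {carry(b2,left), robot_in(rmA)} ⊆ S  — applicable
  S \ del = {carry(b5,right), robot_in(rmA)}
  ∪ add   = {ball_in(b2,rmA), carry(b5,right), free(left), robot_in(rmA)}

== RESULT ==
["ball_in(b2,rmA)", "carry(b5,right)", "free(left)", "robot_in(rmA)"]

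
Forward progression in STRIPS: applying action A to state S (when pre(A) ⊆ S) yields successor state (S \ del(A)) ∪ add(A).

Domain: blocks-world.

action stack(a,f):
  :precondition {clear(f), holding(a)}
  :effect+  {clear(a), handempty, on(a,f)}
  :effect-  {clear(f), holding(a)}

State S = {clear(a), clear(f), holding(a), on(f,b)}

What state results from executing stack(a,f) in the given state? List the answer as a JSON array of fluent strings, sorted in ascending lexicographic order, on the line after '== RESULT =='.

Compute (S \ del) ∪ add:
  pre ⊆ S: {clear(f), holding(a)} ⊆ S  — applicable
  S \ del = {clear(a), on(f,b)}
  ∪ add   = {clear(a), handempty, on(a,f), on(f,b)}

== RESULT ==
["clear(a)", "handempty", "on(a,f)", "on(f,b)"]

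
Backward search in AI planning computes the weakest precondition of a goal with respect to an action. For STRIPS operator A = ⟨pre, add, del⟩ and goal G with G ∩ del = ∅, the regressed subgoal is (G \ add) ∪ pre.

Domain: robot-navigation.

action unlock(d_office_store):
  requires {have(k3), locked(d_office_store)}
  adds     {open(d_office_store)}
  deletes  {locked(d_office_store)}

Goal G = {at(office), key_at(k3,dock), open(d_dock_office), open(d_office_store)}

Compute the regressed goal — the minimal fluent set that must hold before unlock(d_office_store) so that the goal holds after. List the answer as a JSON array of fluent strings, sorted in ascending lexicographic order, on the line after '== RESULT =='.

Compute (G \ add) ∪ pre:
  G ∩ del = {}  (empty — regression defined)
  G \ add = {at(office), key_at(k3,dock), open(d_dock_office), open(d_office_store)} \ {open(d_office_store)} = {at(office), key_at(k3,dock), open(d_dock_office)}
  ∪ pre   = {at(office), key_at(k3,dock), open(d_dock_office)} ∪ {have(k3), locked(d_office_store)}
          = {at(office), have(k3), key_at(k3,dock), locked(d_office_store), open(d_dock_office)}

== RESULT ==
["at(office)", "have(k3)", "key_at(k3,dock)", "locked(d_office_store)", "open(d_dock_office)"]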